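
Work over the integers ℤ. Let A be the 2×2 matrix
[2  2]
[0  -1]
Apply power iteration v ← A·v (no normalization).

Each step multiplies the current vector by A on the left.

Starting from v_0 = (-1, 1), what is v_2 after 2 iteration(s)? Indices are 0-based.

v_0 = (-1, 1).
v_1 = A·v_0 = (0, -1).
v_2 = A·v_1 = (-2, 1).

v_2 = (-2, 1)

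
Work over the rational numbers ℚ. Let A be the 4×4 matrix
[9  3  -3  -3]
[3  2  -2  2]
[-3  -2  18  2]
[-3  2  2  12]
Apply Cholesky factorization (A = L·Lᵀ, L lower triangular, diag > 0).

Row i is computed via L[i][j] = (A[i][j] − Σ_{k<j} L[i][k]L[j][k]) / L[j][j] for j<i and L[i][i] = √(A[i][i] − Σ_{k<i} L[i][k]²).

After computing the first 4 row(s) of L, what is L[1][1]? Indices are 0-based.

Step 1: L[0][0] = √(9) = 3.
  L[1][0] = (3) / L[0][0] = 1.
Step 2: L[1][1] = √(1) = 1.
  L[2][0] = (-3) / L[0][0] = -1.
  L[2][1] = (-1) / L[1][1] = -1.
Step 3: L[2][2] = √(16) = 4.
  L[3][0] = (-3) / L[0][0] = -1.
  L[3][1] = (3) / L[1][1] = 3.
  L[3][2] = (4) / L[2][2] = 1.
Step 4: L[3][3] = √(1) = 1.

L[1][1] = 1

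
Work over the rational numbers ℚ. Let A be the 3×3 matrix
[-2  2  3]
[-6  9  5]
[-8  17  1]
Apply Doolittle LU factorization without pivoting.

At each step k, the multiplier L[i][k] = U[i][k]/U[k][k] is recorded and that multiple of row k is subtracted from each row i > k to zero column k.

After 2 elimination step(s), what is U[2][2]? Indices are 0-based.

U[2][2] = 1

k=0: U[0][0]=-2
  eliminate (1,0): mult=3, new row 1: (0, 3, -4); set L[1][0]=3
  eliminate (2,0): mult=4, new row 2: (0, 9, -11); set L[2][0]=4
k=1: U[1][1]=3
  eliminate (2,1): mult=3, new row 2: (0, 0, 1); set L[2][1]=3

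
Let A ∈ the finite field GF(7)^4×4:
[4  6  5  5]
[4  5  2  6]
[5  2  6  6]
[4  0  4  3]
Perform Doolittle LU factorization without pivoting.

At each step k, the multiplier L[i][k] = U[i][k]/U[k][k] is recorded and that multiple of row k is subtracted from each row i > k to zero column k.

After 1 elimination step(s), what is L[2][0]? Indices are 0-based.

k=0: U[0][0]=4
  eliminate (1,0): mult=1, new row 1: (0, 6, 4, 1); set L[1][0]=1
  eliminate (2,0): mult=3, new row 2: (0, 5, 5, 5); set L[2][0]=3
  eliminate (3,0): mult=1, new row 3: (0, 1, 6, 5); set L[3][0]=1

L[2][0] = 3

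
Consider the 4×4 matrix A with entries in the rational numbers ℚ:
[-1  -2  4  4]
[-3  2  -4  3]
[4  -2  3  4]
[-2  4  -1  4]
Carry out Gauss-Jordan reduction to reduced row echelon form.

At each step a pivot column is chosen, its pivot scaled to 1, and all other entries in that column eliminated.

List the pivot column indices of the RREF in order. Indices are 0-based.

pivot columns: 0, 1, 2, 3

step 1: normalize row 0 (÷-1) = (1, 2, -4, -4)
  row 1: subtract -3×row0 = (0, 8, -16, -9)
  row 2: subtract 4×row0 = (0, -10, 19, 20)
  row 3: subtract -2×row0 = (0, 8, -9, -4)
step 2: normalize row 1 (÷8) = (0, 1, -2, -9/8)
  row 0: subtract 2×row1 = (1, 0, 0, -7/4)
  row 2: subtract -10×row1 = (0, 0, -1, 35/4)
  row 3: subtract 8×row1 = (0, 0, 7, 5)
step 3: normalize row 2 (÷-1) = (0, 0, 1, -35/4)
  row 1: subtract -2×row2 = (0, 1, 0, -149/8)
  row 3: subtract 7×row2 = (0, 0, 0, 265/4)
step 4: normalize row 3 (÷265/4) = (0, 0, 0, 1)
  row 0: subtract -7/4×row3 = (1, 0, 0, 0)
  row 1: subtract -149/8×row3 = (0, 1, 0, 0)
  row 2: subtract -35/4×row3 = (0, 0, 1, 0)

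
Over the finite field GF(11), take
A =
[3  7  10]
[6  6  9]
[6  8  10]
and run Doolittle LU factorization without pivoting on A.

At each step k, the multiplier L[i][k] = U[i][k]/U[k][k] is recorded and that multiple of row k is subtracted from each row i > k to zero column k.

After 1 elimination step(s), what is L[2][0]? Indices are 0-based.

k=0: U[0][0]=3
  eliminate (1,0): mult=2, new row 1: (0, 3, 0); set L[1][0]=2
  eliminate (2,0): mult=2, new row 2: (0, 5, 1); set L[2][0]=2

L[2][0] = 2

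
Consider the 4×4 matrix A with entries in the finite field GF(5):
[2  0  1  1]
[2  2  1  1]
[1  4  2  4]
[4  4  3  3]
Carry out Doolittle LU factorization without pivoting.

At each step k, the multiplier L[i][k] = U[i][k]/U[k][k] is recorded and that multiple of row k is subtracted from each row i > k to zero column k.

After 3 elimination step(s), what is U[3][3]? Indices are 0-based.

[col 0] pivot 2
  R1 -= 1*R0 → (0, 2, 0, 0)  (L[1][0] := 1)
  R2 -= 3*R0 → (0, 4, 4, 1)  (L[2][0] := 3)
  R3 -= 2*R0 → (0, 4, 1, 1)  (L[3][0] := 2)
[col 1] pivot 2
  R2 -= 2*R1 → (0, 0, 4, 1)  (L[2][1] := 2)
  R3 -= 2*R1 → (0, 0, 1, 1)  (L[3][1] := 2)
[col 2] pivot 4
  R3 -= 4*R2 → (0, 0, 0, 2)  (L[3][2] := 4)

U[3][3] = 2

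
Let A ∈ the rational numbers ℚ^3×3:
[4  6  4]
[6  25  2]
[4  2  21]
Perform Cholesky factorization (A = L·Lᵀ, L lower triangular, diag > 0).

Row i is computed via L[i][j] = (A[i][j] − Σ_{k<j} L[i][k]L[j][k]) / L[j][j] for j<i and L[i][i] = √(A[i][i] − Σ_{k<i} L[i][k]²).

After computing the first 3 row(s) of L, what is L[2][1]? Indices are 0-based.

L[2][1] = -1

Step 1: L[0][0] = √(4) = 2.
  L[1][0] = (6) / L[0][0] = 3.
Step 2: L[1][1] = √(16) = 4.
  L[2][0] = (4) / L[0][0] = 2.
  L[2][1] = (-4) / L[1][1] = -1.
Step 3: L[2][2] = √(16) = 4.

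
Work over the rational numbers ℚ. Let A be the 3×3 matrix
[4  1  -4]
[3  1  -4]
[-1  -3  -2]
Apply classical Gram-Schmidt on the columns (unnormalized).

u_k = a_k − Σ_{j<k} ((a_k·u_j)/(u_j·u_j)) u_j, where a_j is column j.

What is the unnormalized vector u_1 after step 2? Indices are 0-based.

u_1 = (-7/13, -2/13, -34/13)

Step 1: u_0 = a_0 = (4, 3, -1).
Step 2: u_1 = a_1 − (5/13)·u_0 = (-7/13, -2/13, -34/13).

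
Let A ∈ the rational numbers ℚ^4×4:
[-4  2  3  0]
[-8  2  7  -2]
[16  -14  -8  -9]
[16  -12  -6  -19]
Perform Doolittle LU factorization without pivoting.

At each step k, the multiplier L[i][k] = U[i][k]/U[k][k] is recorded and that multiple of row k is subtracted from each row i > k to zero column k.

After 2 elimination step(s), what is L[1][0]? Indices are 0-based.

[col 0] pivot -4
  R1 -= 2*R0 → (0, -2, 1, -2)  (L[1][0] := 2)
  R2 -= -4*R0 → (0, -6, 4, -9)  (L[2][0] := -4)
  R3 -= -4*R0 → (0, -4, 6, -19)  (L[3][0] := -4)
[col 1] pivot -2
  R2 -= 3*R1 → (0, 0, 1, -3)  (L[2][1] := 3)
  R3 -= 2*R1 → (0, 0, 4, -15)  (L[3][1] := 2)

L[1][0] = 2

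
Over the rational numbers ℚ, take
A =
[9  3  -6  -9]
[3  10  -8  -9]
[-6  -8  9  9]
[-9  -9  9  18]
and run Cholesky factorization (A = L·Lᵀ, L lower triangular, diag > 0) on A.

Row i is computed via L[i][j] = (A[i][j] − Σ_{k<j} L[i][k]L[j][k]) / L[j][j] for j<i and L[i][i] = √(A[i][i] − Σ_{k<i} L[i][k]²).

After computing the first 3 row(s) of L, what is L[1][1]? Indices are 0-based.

L[1][1] = 3

Step 1: L[0][0] = √(9) = 3.
  L[1][0] = (3) / L[0][0] = 1.
Step 2: L[1][1] = √(9) = 3.
  L[2][0] = (-6) / L[0][0] = -2.
  L[2][1] = (-6) / L[1][1] = -2.
Step 3: L[2][2] = √(1) = 1.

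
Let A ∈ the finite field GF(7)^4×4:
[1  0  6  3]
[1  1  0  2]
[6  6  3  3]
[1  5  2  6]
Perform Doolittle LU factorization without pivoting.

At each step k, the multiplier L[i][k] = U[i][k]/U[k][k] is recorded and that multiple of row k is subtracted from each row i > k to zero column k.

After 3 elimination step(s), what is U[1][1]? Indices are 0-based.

k=0: U[0][0]=1
  eliminate (1,0): mult=1, new row 1: (0, 1, 1, 6); set L[1][0]=1
  eliminate (2,0): mult=6, new row 2: (0, 6, 2, 6); set L[2][0]=6
  eliminate (3,0): mult=1, new row 3: (0, 5, 3, 3); set L[3][0]=1
k=1: U[1][1]=1
  eliminate (2,1): mult=6, new row 2: (0, 0, 3, 5); set L[2][1]=6
  eliminate (3,1): mult=5, new row 3: (0, 0, 5, 1); set L[3][1]=5
k=2: U[2][2]=3
  eliminate (3,2): mult=4, new row 3: (0, 0, 0, 2); set L[3][2]=4

U[1][1] = 1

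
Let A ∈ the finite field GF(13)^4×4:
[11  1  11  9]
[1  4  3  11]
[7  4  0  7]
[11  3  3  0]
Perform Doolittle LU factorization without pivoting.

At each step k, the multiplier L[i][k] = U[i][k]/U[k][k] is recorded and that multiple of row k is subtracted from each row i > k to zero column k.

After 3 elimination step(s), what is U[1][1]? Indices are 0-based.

U[1][1] = 11

Step 1: pivot at (0,0) is 11.
  row1 ← row1 − (6)·row0  ⇒  L[1][0]=6, U row1=(0, 11, 2, 9)
  row2 ← row2 − (3)·row0  ⇒  L[2][0]=3, U row2=(0, 1, 6, 6)
  row3 ← row3 − (1)·row0  ⇒  L[3][0]=1, U row3=(0, 2, 5, 4)
Step 2: pivot at (1,1) is 11.
  row2 ← row2 − (6)·row1  ⇒  L[2][1]=6, U row2=(0, 0, 7, 4)
  row3 ← row3 − (12)·row1  ⇒  L[3][1]=12, U row3=(0, 0, 7, 0)
Step 3: pivot at (2,2) is 7.
  row3 ← row3 − (1)·row2  ⇒  L[3][2]=1, U row3=(0, 0, 0, 9)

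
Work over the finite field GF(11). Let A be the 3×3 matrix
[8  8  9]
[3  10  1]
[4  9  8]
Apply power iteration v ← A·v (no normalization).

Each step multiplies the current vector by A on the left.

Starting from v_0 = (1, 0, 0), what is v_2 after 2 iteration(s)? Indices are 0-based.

v_2 = (3, 3, 3)

v_0 = (1, 0, 0).
v_1 = A·v_0 = (8, 3, 4).
v_2 = A·v_1 = (3, 3, 3).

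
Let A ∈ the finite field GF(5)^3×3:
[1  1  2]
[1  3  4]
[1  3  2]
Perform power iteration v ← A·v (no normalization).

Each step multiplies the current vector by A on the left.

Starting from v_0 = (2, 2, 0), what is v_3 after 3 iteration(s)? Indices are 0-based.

v_3 = (1, 4, 1)

v_0 = (2, 2, 0).
v_1 = A·v_0 = (4, 3, 3).
v_2 = A·v_1 = (3, 0, 4).
v_3 = A·v_2 = (1, 4, 1).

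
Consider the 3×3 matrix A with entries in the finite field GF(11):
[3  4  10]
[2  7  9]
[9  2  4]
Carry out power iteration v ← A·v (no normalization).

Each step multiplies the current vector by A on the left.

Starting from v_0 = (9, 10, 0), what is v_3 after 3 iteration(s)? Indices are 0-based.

v_3 = (0, 9, 7)

v_0 = (9, 10, 0).
v_1 = A·v_0 = (1, 0, 2).
v_2 = A·v_1 = (1, 9, 6).
v_3 = A·v_2 = (0, 9, 7).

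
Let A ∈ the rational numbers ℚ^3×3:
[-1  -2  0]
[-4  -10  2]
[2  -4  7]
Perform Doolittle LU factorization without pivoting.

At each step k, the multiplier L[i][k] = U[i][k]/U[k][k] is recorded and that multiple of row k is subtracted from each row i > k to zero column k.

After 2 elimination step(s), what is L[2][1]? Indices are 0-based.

k=0: U[0][0]=-1
  eliminate (1,0): mult=4, new row 1: (0, -2, 2); set L[1][0]=4
  eliminate (2,0): mult=-2, new row 2: (0, -8, 7); set L[2][0]=-2
k=1: U[1][1]=-2
  eliminate (2,1): mult=4, new row 2: (0, 0, -1); set L[2][1]=4

L[2][1] = 4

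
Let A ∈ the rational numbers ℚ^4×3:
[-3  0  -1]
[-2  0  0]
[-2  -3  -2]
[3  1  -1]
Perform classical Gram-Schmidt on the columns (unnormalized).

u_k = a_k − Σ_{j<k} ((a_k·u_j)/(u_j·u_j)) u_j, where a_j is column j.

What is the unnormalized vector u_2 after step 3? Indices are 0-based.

u_2 = (-194/179, -10/179, -86/179, -258/179)

Step 1: u_0 = a_0 = (-3, -2, -2, 3).
Step 2: u_1 = a_1 − (9/26)·u_0 = (27/26, 9/13, -30/13, -1/26).
Step 3: u_2 = a_2 − (2/13)·u_0 − (94/179)·u_1 = (-194/179, -10/179, -86/179, -258/179).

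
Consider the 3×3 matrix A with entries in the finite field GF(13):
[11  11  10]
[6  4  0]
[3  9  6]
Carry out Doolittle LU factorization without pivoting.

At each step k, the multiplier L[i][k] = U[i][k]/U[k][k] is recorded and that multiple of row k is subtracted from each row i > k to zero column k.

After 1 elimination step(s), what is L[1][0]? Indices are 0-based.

L[1][0] = 10

k=0: U[0][0]=11
  eliminate (1,0): mult=10, new row 1: (0, 11, 4); set L[1][0]=10
  eliminate (2,0): mult=5, new row 2: (0, 6, 8); set L[2][0]=5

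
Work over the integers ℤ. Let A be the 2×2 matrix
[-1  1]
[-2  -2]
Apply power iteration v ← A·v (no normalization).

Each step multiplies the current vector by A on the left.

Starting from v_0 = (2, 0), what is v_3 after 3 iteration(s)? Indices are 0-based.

v_0 = (2, 0).
v_1 = A·v_0 = (-2, -4).
v_2 = A·v_1 = (-2, 12).
v_3 = A·v_2 = (14, -20).

v_3 = (14, -20)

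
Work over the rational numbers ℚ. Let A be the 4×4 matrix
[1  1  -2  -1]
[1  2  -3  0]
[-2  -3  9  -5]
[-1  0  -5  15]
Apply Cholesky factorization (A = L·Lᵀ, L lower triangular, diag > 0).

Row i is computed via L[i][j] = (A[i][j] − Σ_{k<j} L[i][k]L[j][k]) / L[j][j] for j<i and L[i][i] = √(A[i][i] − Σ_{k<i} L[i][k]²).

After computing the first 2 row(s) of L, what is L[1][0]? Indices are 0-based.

L[1][0] = 1

Step 1: L[0][0] = √(1) = 1.
  L[1][0] = (1) / L[0][0] = 1.
Step 2: L[1][1] = √(1) = 1.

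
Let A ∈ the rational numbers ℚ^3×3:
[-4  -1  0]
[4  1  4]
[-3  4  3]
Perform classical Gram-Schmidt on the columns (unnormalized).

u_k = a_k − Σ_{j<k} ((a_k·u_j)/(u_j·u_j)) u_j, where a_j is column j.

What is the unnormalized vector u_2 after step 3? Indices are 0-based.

Step 1: u_0 = a_0 = (-4, 4, -3).
Step 2: u_1 = a_1 − (-4/41)·u_0 = (-57/41, 57/41, 152/41).
Step 3: u_2 = a_2 − (7/41)·u_0 − (18/19)·u_1 = (2, 2, 0).

u_2 = (2, 2, 0)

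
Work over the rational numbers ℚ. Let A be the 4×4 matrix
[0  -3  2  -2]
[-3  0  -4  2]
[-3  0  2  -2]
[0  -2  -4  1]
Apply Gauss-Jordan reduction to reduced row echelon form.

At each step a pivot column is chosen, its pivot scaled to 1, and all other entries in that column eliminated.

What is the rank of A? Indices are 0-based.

rank = 4

pivot(0,0): swap R0↔R1
pivot(0,0)=-3: scale R0 → (1, 0, 4/3, -2/3)
  clear (2,0): R2 −= (-3)R0 → (0, 0, 6, -4)
pivot(1,1)=-3: scale R1 → (0, 1, -2/3, 2/3)
  clear (3,1): R3 −= (-2)R1 → (0, 0, -16/3, 7/3)
pivot(2,2)=6: scale R2 → (0, 0, 1, -2/3)
  clear (0,2): R0 −= (4/3)R2 → (1, 0, 0, 2/9)
  clear (1,2): R1 −= (-2/3)R2 → (0, 1, 0, 2/9)
  clear (3,2): R3 −= (-16/3)R2 → (0, 0, 0, -11/9)
pivot(3,3)=-11/9: scale R3 → (0, 0, 0, 1)
  clear (0,3): R0 −= (2/9)R3 → (1, 0, 0, 0)
  clear (1,3): R1 −= (2/9)R3 → (0, 1, 0, 0)
  clear (2,3): R2 −= (-2/3)R3 → (0, 0, 1, 0)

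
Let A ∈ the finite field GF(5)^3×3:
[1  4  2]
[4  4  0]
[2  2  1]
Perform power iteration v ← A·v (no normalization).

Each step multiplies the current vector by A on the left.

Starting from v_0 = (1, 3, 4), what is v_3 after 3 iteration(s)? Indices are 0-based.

v_0 = (1, 3, 4).
v_1 = A·v_0 = (1, 1, 2).
v_2 = A·v_1 = (4, 3, 1).
v_3 = A·v_2 = (3, 3, 0).

v_3 = (3, 3, 0)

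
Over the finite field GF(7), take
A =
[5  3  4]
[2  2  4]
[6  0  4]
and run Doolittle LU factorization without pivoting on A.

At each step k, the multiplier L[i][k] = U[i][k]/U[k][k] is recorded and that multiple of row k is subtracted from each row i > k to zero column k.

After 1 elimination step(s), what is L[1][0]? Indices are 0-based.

[col 0] pivot 5
  R1 -= 6*R0 → (0, 5, 1)  (L[1][0] := 6)
  R2 -= 4*R0 → (0, 2, 2)  (L[2][0] := 4)

L[1][0] = 6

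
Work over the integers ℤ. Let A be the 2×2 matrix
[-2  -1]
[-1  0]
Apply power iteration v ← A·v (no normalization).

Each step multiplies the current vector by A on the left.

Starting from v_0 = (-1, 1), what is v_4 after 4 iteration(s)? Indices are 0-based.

v_4 = (-17, -7)

v_0 = (-1, 1).
v_1 = A·v_0 = (1, 1).
v_2 = A·v_1 = (-3, -1).
v_3 = A·v_2 = (7, 3).
v_4 = A·v_3 = (-17, -7).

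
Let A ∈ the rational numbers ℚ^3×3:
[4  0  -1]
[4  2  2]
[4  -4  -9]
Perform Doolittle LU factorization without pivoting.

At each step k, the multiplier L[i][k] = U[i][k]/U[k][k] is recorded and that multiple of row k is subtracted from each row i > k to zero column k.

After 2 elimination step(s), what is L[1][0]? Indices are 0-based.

Step 1: pivot at (0,0) is 4.
  row1 ← row1 − (1)·row0  ⇒  L[1][0]=1, U row1=(0, 2, 3)
  row2 ← row2 − (1)·row0  ⇒  L[2][0]=1, U row2=(0, -4, -8)
Step 2: pivot at (1,1) is 2.
  row2 ← row2 − (-2)·row1  ⇒  L[2][1]=-2, U row2=(0, 0, -2)

L[1][0] = 1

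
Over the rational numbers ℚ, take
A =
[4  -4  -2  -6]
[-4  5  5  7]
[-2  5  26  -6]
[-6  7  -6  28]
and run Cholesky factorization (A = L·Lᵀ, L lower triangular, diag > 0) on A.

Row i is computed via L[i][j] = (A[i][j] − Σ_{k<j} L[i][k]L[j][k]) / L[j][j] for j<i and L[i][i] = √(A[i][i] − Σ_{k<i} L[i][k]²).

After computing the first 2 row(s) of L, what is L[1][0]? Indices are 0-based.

Step 1: L[0][0] = √(4) = 2.
  L[1][0] = (-4) / L[0][0] = -2.
Step 2: L[1][1] = √(1) = 1.

L[1][0] = -2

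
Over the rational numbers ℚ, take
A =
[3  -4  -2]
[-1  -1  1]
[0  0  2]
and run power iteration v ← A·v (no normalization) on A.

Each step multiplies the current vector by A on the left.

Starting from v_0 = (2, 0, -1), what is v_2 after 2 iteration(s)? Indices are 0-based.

v_2 = (40, -7, -4)

v_0 = (2, 0, -1).
v_1 = A·v_0 = (8, -3, -2).
v_2 = A·v_1 = (40, -7, -4).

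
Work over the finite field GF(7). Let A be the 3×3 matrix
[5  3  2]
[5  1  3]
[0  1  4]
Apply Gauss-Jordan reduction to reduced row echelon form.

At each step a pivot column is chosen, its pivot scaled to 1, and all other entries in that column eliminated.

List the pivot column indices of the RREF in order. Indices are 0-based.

pivot columns: 0, 1, 2

pivot(0,0)=5: scale R0 → (1, 2, 6)
  clear (1,0): R1 −= (5)R0 → (0, 5, 1)
pivot(1,1)=5: scale R1 → (0, 1, 3)
  clear (0,1): R0 −= (2)R1 → (1, 0, 0)
  clear (2,1): R2 −= (1)R1 → (0, 0, 1)
pivot(2,2)=1: scale R2 → (0, 0, 1)
  clear (1,2): R1 −= (3)R2 → (0, 1, 0)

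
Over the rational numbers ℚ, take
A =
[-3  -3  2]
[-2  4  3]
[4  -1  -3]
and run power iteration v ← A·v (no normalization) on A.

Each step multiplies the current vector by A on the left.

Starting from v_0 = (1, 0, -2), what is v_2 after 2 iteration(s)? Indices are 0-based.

v_2 = (65, 12, -50)

v_0 = (1, 0, -2).
v_1 = A·v_0 = (-7, -8, 10).
v_2 = A·v_1 = (65, 12, -50).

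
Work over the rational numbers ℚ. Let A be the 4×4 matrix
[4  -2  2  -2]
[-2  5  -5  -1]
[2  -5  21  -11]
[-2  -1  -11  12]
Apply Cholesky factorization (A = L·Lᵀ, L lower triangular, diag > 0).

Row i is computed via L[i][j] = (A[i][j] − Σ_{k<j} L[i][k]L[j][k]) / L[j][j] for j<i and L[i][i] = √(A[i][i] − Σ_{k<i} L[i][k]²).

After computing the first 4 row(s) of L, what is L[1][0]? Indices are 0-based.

L[1][0] = -1

Step 1: L[0][0] = √(4) = 2.
  L[1][0] = (-2) / L[0][0] = -1.
Step 2: L[1][1] = √(4) = 2.
  L[2][0] = (2) / L[0][0] = 1.
  L[2][1] = (-4) / L[1][1] = -2.
Step 3: L[2][2] = √(16) = 4.
  L[3][0] = (-2) / L[0][0] = -1.
  L[3][1] = (-2) / L[1][1] = -1.
  L[3][2] = (-12) / L[2][2] = -3.
Step 4: L[3][3] = √(1) = 1.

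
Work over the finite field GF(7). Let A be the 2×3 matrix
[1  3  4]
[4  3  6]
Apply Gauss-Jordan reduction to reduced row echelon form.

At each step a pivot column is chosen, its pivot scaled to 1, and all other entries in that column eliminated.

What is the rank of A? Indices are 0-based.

rank = 2

[1] R0 /= 1  ⇒  (1, 3, 4)
     R1 -= 4·R0  ⇒  (0, 5, 4)
[2] R1 /= 5  ⇒  (0, 1, 5)
     R0 -= 3·R1  ⇒  (1, 0, 3)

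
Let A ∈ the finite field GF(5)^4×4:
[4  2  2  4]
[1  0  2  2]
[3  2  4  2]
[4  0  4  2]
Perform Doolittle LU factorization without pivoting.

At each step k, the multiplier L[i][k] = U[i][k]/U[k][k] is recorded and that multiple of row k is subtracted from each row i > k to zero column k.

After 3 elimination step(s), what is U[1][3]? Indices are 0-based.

[col 0] pivot 4
  R1 -= 4*R0 → (0, 2, 4, 1)  (L[1][0] := 4)
  R2 -= 2*R0 → (0, 3, 0, 4)  (L[2][0] := 2)
  R3 -= 1*R0 → (0, 3, 2, 3)  (L[3][0] := 1)
[col 1] pivot 2
  R2 -= 4*R1 → (0, 0, 4, 0)  (L[2][1] := 4)
  R3 -= 4*R1 → (0, 0, 1, 4)  (L[3][1] := 4)
[col 2] pivot 4
  R3 -= 4*R2 → (0, 0, 0, 4)  (L[3][2] := 4)

U[1][3] = 1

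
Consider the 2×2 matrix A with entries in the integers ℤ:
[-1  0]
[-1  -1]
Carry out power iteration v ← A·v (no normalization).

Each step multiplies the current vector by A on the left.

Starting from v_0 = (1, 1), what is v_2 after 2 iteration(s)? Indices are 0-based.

v_2 = (1, 3)

v_0 = (1, 1).
v_1 = A·v_0 = (-1, -2).
v_2 = A·v_1 = (1, 3).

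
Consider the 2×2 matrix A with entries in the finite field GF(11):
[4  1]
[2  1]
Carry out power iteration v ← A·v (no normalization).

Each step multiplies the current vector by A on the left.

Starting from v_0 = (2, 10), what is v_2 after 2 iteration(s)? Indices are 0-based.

v_2 = (9, 6)

v_0 = (2, 10).
v_1 = A·v_0 = (7, 3).
v_2 = A·v_1 = (9, 6).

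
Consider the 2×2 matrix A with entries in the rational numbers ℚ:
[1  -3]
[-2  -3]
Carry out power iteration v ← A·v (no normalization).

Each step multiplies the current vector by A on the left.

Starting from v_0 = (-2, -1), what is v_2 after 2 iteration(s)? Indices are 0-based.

v_0 = (-2, -1).
v_1 = A·v_0 = (1, 7).
v_2 = A·v_1 = (-20, -23).

v_2 = (-20, -23)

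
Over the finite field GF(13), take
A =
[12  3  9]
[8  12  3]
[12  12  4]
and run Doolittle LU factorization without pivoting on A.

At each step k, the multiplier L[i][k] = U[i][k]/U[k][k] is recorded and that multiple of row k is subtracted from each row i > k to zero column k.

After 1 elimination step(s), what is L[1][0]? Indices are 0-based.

L[1][0] = 5

k=0: U[0][0]=12
  eliminate (1,0): mult=5, new row 1: (0, 10, 10); set L[1][0]=5
  eliminate (2,0): mult=1, new row 2: (0, 9, 8); set L[2][0]=1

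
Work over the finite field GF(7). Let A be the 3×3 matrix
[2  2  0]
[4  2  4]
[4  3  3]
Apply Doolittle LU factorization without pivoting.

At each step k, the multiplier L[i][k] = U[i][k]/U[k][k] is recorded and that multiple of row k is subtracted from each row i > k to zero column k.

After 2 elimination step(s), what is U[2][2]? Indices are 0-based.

U[2][2] = 1

[col 0] pivot 2
  R1 -= 2*R0 → (0, 5, 4)  (L[1][0] := 2)
  R2 -= 2*R0 → (0, 6, 3)  (L[2][0] := 2)
[col 1] pivot 5
  R2 -= 4*R1 → (0, 0, 1)  (L[2][1] := 4)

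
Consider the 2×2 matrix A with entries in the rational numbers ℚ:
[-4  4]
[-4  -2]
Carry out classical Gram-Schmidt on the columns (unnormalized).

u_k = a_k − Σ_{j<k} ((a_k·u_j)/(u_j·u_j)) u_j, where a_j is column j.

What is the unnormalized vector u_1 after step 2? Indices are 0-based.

Step 1: u_0 = a_0 = (-4, -4).
Step 2: u_1 = a_1 − (-1/4)·u_0 = (3, -3).

u_1 = (3, -3)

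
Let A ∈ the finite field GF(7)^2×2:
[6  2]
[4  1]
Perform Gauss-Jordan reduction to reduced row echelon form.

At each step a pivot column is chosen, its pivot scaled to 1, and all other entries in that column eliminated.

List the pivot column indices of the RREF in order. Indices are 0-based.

pivot(0,0)=6: scale R0 → (1, 5)
  clear (1,0): R1 −= (4)R0 → (0, 2)
pivot(1,1)=2: scale R1 → (0, 1)
  clear (0,1): R0 −= (5)R1 → (1, 0)

pivot columns: 0, 1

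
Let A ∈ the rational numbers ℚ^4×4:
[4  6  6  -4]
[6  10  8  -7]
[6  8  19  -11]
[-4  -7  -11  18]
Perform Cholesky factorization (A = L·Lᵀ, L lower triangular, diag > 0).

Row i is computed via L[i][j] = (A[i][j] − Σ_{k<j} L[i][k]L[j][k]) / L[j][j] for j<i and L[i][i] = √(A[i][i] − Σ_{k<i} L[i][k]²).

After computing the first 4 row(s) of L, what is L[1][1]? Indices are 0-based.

L[1][1] = 1

Step 1: L[0][0] = √(4) = 2.
  L[1][0] = (6) / L[0][0] = 3.
Step 2: L[1][1] = √(1) = 1.
  L[2][0] = (6) / L[0][0] = 3.
  L[2][1] = (-1) / L[1][1] = -1.
Step 3: L[2][2] = √(9) = 3.
  L[3][0] = (-4) / L[0][0] = -2.
  L[3][1] = (-1) / L[1][1] = -1.
  L[3][2] = (-6) / L[2][2] = -2.
Step 4: L[3][3] = √(9) = 3.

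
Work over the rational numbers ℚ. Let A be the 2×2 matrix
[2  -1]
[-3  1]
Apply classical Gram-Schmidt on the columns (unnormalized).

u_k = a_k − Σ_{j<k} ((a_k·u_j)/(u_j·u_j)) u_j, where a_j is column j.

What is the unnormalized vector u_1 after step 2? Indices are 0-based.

u_1 = (-3/13, -2/13)

Step 1: u_0 = a_0 = (2, -3).
Step 2: u_1 = a_1 − (-5/13)·u_0 = (-3/13, -2/13).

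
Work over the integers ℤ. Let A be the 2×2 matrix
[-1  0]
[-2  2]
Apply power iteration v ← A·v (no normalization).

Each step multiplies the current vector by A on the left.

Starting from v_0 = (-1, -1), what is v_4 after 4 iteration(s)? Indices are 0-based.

v_0 = (-1, -1).
v_1 = A·v_0 = (1, 0).
v_2 = A·v_1 = (-1, -2).
v_3 = A·v_2 = (1, -2).
v_4 = A·v_3 = (-1, -6).

v_4 = (-1, -6)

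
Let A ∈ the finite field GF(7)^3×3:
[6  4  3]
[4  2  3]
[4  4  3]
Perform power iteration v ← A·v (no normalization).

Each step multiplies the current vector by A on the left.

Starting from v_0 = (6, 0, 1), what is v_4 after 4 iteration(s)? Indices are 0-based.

v_0 = (6, 0, 1).
v_1 = A·v_0 = (4, 6, 6).
v_2 = A·v_1 = (3, 4, 2).
v_3 = A·v_2 = (5, 5, 6).
v_4 = A·v_3 = (5, 6, 2).

v_4 = (5, 6, 2)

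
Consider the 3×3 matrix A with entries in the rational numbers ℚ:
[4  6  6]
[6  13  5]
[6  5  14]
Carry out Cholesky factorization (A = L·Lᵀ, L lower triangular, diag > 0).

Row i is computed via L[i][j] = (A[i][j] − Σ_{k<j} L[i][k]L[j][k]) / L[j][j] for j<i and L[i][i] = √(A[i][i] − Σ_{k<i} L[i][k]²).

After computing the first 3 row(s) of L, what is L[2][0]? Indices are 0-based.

L[2][0] = 3

Step 1: L[0][0] = √(4) = 2.
  L[1][0] = (6) / L[0][0] = 3.
Step 2: L[1][1] = √(4) = 2.
  L[2][0] = (6) / L[0][0] = 3.
  L[2][1] = (-4) / L[1][1] = -2.
Step 3: L[2][2] = √(1) = 1.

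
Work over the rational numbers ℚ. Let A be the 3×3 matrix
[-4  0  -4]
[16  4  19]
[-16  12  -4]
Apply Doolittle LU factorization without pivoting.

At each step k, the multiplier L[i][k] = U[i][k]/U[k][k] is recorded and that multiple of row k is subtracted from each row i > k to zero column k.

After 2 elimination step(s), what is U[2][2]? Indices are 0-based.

Step 1: pivot at (0,0) is -4.
  row1 ← row1 − (-4)·row0  ⇒  L[1][0]=-4, U row1=(0, 4, 3)
  row2 ← row2 − (4)·row0  ⇒  L[2][0]=4, U row2=(0, 12, 12)
Step 2: pivot at (1,1) is 4.
  row2 ← row2 − (3)·row1  ⇒  L[2][1]=3, U row2=(0, 0, 3)

U[2][2] = 3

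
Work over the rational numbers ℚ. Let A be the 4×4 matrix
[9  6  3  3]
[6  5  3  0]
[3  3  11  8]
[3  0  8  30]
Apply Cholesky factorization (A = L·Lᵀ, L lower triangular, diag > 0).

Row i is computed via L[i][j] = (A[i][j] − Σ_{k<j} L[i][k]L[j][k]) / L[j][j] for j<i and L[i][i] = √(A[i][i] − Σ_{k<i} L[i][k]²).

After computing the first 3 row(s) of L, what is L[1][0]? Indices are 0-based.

Step 1: L[0][0] = √(9) = 3.
  L[1][0] = (6) / L[0][0] = 2.
Step 2: L[1][1] = √(1) = 1.
  L[2][0] = (3) / L[0][0] = 1.
  L[2][1] = (1) / L[1][1] = 1.
Step 3: L[2][2] = √(9) = 3.

L[1][0] = 2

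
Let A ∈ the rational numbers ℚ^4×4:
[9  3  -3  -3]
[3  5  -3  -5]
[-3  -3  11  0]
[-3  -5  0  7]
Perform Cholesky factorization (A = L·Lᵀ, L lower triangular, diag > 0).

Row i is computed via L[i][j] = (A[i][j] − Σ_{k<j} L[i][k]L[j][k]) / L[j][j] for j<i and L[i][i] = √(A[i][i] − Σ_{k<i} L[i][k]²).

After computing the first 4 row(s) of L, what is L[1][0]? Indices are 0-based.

L[1][0] = 1

Step 1: L[0][0] = √(9) = 3.
  L[1][0] = (3) / L[0][0] = 1.
Step 2: L[1][1] = √(4) = 2.
  L[2][0] = (-3) / L[0][0] = -1.
  L[2][1] = (-2) / L[1][1] = -1.
Step 3: L[2][2] = √(9) = 3.
  L[3][0] = (-3) / L[0][0] = -1.
  L[3][1] = (-4) / L[1][1] = -2.
  L[3][2] = (-3) / L[2][2] = -1.
Step 4: L[3][3] = √(1) = 1.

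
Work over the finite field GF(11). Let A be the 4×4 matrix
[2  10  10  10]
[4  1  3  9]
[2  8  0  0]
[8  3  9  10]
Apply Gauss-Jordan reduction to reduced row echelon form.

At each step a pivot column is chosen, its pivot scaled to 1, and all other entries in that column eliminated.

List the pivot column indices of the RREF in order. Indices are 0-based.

step 1: normalize row 0 (÷2) = (1, 5, 5, 5)
  row 1: subtract 4×row0 = (0, 3, 5, 0)
  row 2: subtract 2×row0 = (0, 9, 1, 1)
  row 3: subtract 8×row0 = (0, 7, 2, 3)
step 2: normalize row 1 (÷3) = (0, 1, 9, 0)
  row 0: subtract 5×row1 = (1, 0, 4, 5)
  row 2: subtract 9×row1 = (0, 0, 8, 1)
  row 3: subtract 7×row1 = (0, 0, 5, 3)
step 3: normalize row 2 (÷8) = (0, 0, 1, 7)
  row 0: subtract 4×row2 = (1, 0, 0, 10)
  row 1: subtract 9×row2 = (0, 1, 0, 3)
  row 3: subtract 5×row2 = (0, 0, 0, 1)
step 4: normalize row 3 (÷1) = (0, 0, 0, 1)
  row 0: subtract 10×row3 = (1, 0, 0, 0)
  row 1: subtract 3×row3 = (0, 1, 0, 0)
  row 2: subtract 7×row3 = (0, 0, 1, 0)

pivot columns: 0, 1, 2, 3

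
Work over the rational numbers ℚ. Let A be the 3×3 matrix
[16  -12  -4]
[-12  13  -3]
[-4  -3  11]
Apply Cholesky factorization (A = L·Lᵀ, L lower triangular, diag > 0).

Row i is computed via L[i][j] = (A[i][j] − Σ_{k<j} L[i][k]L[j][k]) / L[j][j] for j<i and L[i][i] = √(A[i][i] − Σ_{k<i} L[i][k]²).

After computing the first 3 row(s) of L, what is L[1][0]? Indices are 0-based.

Step 1: L[0][0] = √(16) = 4.
  L[1][0] = (-12) / L[0][0] = -3.
Step 2: L[1][1] = √(4) = 2.
  L[2][0] = (-4) / L[0][0] = -1.
  L[2][1] = (-6) / L[1][1] = -3.
Step 3: L[2][2] = √(1) = 1.

L[1][0] = -3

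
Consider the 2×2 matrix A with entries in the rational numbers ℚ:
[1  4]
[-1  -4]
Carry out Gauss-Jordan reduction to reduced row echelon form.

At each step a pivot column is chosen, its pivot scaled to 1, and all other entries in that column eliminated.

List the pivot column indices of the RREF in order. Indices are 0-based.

[1] R0 /= 1  ⇒  (1, 4)
     R1 -= -1·R0  ⇒  (0, 0)
column 1 empty below row 1

pivot columns: 0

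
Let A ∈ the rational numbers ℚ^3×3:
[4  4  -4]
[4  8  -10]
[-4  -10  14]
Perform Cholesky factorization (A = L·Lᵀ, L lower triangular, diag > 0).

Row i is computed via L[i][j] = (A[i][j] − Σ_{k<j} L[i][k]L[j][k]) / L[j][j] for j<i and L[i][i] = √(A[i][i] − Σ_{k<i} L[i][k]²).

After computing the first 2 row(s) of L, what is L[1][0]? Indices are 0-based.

L[1][0] = 2

Step 1: L[0][0] = √(4) = 2.
  L[1][0] = (4) / L[0][0] = 2.
Step 2: L[1][1] = √(4) = 2.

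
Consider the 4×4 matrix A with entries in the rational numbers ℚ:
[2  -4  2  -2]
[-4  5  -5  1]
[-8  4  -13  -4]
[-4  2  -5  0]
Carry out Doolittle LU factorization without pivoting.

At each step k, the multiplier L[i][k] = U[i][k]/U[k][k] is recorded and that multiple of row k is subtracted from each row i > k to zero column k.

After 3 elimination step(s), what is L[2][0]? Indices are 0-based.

Step 1: pivot at (0,0) is 2.
  row1 ← row1 − (-2)·row0  ⇒  L[1][0]=-2, U row1=(0, -3, -1, -3)
  row2 ← row2 − (-4)·row0  ⇒  L[2][0]=-4, U row2=(0, -12, -5, -12)
  row3 ← row3 − (-2)·row0  ⇒  L[3][0]=-2, U row3=(0, -6, -1, -4)
Step 2: pivot at (1,1) is -3.
  row2 ← row2 − (4)·row1  ⇒  L[2][1]=4, U row2=(0, 0, -1, 0)
  row3 ← row3 − (2)·row1  ⇒  L[3][1]=2, U row3=(0, 0, 1, 2)
Step 3: pivot at (2,2) is -1.
  row3 ← row3 − (-1)·row2  ⇒  L[3][2]=-1, U row3=(0, 0, 0, 2)

L[2][0] = -4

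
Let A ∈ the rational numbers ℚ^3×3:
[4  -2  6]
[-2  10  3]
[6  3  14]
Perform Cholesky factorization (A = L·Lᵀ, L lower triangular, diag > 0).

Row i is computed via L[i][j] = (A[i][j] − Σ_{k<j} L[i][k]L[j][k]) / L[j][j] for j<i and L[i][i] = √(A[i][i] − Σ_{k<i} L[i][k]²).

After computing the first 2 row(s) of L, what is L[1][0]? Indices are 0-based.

L[1][0] = -1

Step 1: L[0][0] = √(4) = 2.
  L[1][0] = (-2) / L[0][0] = -1.
Step 2: L[1][1] = √(9) = 3.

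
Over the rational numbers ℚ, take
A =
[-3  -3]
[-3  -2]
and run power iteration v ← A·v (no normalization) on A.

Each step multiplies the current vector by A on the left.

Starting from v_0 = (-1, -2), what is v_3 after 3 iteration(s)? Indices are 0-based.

v_0 = (-1, -2).
v_1 = A·v_0 = (9, 7).
v_2 = A·v_1 = (-48, -41).
v_3 = A·v_2 = (267, 226).

v_3 = (267, 226)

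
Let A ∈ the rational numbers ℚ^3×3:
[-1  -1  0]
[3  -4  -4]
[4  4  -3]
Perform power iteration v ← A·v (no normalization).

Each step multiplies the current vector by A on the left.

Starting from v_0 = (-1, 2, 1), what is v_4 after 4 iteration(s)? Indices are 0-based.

v_4 = (-35, -2531, -1291)

v_0 = (-1, 2, 1).
v_1 = A·v_0 = (-1, -15, 1).
v_2 = A·v_1 = (16, 53, -67).
v_3 = A·v_2 = (-69, 104, 477).
v_4 = A·v_3 = (-35, -2531, -1291).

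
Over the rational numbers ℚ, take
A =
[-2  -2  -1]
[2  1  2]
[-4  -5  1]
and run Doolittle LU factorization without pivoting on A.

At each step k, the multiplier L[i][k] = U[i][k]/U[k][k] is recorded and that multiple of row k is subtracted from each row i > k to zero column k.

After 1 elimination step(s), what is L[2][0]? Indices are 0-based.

L[2][0] = 2

k=0: U[0][0]=-2
  eliminate (1,0): mult=-1, new row 1: (0, -1, 1); set L[1][0]=-1
  eliminate (2,0): mult=2, new row 2: (0, -1, 3); set L[2][0]=2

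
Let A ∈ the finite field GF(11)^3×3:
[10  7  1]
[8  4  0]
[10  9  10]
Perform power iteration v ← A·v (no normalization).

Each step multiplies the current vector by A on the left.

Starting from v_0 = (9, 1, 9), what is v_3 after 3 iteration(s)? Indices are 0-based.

v_3 = (6, 2, 3)

v_0 = (9, 1, 9).
v_1 = A·v_0 = (7, 10, 2).
v_2 = A·v_1 = (10, 8, 4).
v_3 = A·v_2 = (6, 2, 3).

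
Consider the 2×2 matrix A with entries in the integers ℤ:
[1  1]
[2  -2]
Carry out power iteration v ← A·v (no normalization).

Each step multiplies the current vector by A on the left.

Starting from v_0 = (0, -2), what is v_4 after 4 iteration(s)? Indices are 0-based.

v_4 = (18, -76)

v_0 = (0, -2).
v_1 = A·v_0 = (-2, 4).
v_2 = A·v_1 = (2, -12).
v_3 = A·v_2 = (-10, 28).
v_4 = A·v_3 = (18, -76).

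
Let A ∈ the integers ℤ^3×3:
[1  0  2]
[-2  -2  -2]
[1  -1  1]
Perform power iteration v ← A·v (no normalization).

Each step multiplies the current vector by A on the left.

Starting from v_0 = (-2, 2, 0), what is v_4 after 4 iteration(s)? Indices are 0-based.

v_4 = (-78, 84, -58)

v_0 = (-2, 2, 0).
v_1 = A·v_0 = (-2, 0, -4).
v_2 = A·v_1 = (-10, 12, -6).
v_3 = A·v_2 = (-22, 8, -28).
v_4 = A·v_3 = (-78, 84, -58).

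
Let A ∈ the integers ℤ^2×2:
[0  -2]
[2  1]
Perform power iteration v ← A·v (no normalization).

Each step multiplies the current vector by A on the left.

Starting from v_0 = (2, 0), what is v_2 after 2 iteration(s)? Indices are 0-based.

v_2 = (-8, 4)

v_0 = (2, 0).
v_1 = A·v_0 = (0, 4).
v_2 = A·v_1 = (-8, 4).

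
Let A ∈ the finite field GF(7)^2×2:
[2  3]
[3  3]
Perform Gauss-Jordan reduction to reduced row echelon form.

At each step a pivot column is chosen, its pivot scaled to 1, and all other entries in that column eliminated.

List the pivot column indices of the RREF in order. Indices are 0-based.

pivot columns: 0, 1

pivot(0,0)=2: scale R0 → (1, 5)
  clear (1,0): R1 −= (3)R0 → (0, 2)
pivot(1,1)=2: scale R1 → (0, 1)
  clear (0,1): R0 −= (5)R1 → (1, 0)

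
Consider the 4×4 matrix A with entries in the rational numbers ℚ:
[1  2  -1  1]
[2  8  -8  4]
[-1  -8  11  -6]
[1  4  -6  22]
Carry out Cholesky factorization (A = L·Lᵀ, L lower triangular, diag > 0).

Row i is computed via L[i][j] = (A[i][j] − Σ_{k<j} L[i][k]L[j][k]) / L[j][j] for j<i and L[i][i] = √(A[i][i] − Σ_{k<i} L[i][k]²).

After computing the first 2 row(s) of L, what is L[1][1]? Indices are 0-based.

L[1][1] = 2

Step 1: L[0][0] = √(1) = 1.
  L[1][0] = (2) / L[0][0] = 2.
Step 2: L[1][1] = √(4) = 2.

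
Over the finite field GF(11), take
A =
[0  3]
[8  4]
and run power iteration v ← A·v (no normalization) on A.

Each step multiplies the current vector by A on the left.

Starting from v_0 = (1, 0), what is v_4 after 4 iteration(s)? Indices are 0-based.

v_0 = (1, 0).
v_1 = A·v_0 = (0, 8).
v_2 = A·v_1 = (2, 10).
v_3 = A·v_2 = (8, 1).
v_4 = A·v_3 = (3, 2).

v_4 = (3, 2)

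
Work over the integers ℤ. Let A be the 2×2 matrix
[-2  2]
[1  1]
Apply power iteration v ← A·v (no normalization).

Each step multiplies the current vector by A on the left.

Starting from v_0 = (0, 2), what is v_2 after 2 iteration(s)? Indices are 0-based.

v_0 = (0, 2).
v_1 = A·v_0 = (4, 2).
v_2 = A·v_1 = (-4, 6).

v_2 = (-4, 6)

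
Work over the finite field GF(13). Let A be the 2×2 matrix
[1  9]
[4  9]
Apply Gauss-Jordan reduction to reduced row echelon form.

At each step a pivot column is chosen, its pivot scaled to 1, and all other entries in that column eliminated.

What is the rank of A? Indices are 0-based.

[1] R0 /= 1  ⇒  (1, 9)
     R1 -= 4·R0  ⇒  (0, 12)
[2] R1 /= 12  ⇒  (0, 1)
     R0 -= 9·R1  ⇒  (1, 0)

rank = 2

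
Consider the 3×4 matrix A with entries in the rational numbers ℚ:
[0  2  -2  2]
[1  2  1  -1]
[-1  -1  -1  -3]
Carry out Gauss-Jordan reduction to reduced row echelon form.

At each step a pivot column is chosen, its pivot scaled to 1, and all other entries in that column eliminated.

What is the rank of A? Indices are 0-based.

rank = 3

pivot(0,0): swap R0↔R1
pivot(0,0)=1: scale R0 → (1, 2, 1, -1)
  clear (2,0): R2 −= (-1)R0 → (0, 1, 0, -4)
pivot(1,1)=2: scale R1 → (0, 1, -1, 1)
  clear (0,1): R0 −= (2)R1 → (1, 0, 3, -3)
  clear (2,1): R2 −= (1)R1 → (0, 0, 1, -5)
pivot(2,2)=1: scale R2 → (0, 0, 1, -5)
  clear (0,2): R0 −= (3)R2 → (1, 0, 0, 12)
  clear (1,2): R1 −= (-1)R2 → (0, 1, 0, -4)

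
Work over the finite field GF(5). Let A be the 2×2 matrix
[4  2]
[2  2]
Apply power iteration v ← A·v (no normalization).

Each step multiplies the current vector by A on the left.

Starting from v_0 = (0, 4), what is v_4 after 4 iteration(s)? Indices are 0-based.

v_0 = (0, 4).
v_1 = A·v_0 = (3, 3).
v_2 = A·v_1 = (3, 2).
v_3 = A·v_2 = (1, 0).
v_4 = A·v_3 = (4, 2).

v_4 = (4, 2)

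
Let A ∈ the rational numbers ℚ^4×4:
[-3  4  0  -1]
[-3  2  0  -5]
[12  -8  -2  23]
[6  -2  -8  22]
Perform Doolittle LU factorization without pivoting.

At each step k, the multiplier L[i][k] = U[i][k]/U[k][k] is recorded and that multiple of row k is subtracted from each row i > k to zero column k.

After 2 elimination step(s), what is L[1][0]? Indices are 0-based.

Step 1: pivot at (0,0) is -3.
  row1 ← row1 − (1)·row0  ⇒  L[1][0]=1, U row1=(0, -2, 0, -4)
  row2 ← row2 − (-4)·row0  ⇒  L[2][0]=-4, U row2=(0, 8, -2, 19)
  row3 ← row3 − (-2)·row0  ⇒  L[3][0]=-2, U row3=(0, 6, -8, 20)
Step 2: pivot at (1,1) is -2.
  row2 ← row2 − (-4)·row1  ⇒  L[2][1]=-4, U row2=(0, 0, -2, 3)
  row3 ← row3 − (-3)·row1  ⇒  L[3][1]=-3, U row3=(0, 0, -8, 8)

L[1][0] = 1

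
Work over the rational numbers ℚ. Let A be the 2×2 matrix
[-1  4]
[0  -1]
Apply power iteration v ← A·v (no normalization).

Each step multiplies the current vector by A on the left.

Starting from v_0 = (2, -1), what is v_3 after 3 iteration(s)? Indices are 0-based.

v_0 = (2, -1).
v_1 = A·v_0 = (-6, 1).
v_2 = A·v_1 = (10, -1).
v_3 = A·v_2 = (-14, 1).

v_3 = (-14, 1)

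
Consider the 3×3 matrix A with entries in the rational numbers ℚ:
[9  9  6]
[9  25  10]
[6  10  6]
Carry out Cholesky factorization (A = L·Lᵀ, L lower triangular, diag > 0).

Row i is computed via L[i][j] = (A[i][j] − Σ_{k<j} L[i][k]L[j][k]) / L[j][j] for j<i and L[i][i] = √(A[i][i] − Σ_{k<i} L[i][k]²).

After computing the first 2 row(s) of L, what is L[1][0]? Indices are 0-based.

Step 1: L[0][0] = √(9) = 3.
  L[1][0] = (9) / L[0][0] = 3.
Step 2: L[1][1] = √(16) = 4.

L[1][0] = 3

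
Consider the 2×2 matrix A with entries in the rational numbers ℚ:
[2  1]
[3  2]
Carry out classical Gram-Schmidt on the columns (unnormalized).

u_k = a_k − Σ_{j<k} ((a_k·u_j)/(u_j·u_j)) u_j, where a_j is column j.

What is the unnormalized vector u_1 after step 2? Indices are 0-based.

Step 1: u_0 = a_0 = (2, 3).
Step 2: u_1 = a_1 − (8/13)·u_0 = (-3/13, 2/13).

u_1 = (-3/13, 2/13)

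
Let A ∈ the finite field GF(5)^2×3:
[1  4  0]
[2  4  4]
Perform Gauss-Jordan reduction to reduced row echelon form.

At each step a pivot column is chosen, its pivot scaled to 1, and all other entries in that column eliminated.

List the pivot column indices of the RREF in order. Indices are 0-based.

pivot(0,0)=1: scale R0 → (1, 4, 0)
  clear (1,0): R1 −= (2)R0 → (0, 1, 4)
pivot(1,1)=1: scale R1 → (0, 1, 4)
  clear (0,1): R0 −= (4)R1 → (1, 0, 4)

pivot columns: 0, 1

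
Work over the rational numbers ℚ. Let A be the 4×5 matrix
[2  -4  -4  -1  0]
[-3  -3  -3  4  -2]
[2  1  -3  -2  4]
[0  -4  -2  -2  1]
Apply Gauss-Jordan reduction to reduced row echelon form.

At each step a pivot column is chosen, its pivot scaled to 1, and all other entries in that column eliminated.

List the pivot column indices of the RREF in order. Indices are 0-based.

pivot columns: 0, 1, 2, 3

step 1: normalize row 0 (÷2) = (1, -2, -2, -1/2, 0)
  row 1: subtract -3×row0 = (0, -9, -9, 5/2, -2)
  row 2: subtract 2×row0 = (0, 5, 1, -1, 4)
step 2: normalize row 1 (÷-9) = (0, 1, 1, -5/18, 2/9)
  row 0: subtract -2×row1 = (1, 0, 0, -19/18, 4/9)
  row 2: subtract 5×row1 = (0, 0, -4, 7/18, 26/9)
  row 3: subtract -4×row1 = (0, 0, 2, -28/9, 17/9)
step 3: normalize row 2 (÷-4) = (0, 0, 1, -7/72, -13/18)
  row 1: subtract 1×row2 = (0, 1, 0, -13/72, 17/18)
  row 3: subtract 2×row2 = (0, 0, 0, -35/12, 10/3)
step 4: normalize row 3 (÷-35/12) = (0, 0, 0, 1, -8/7)
  row 0: subtract -19/18×row3 = (1, 0, 0, 0, -16/21)
  row 1: subtract -13/72×row3 = (0, 1, 0, 0, 31/42)
  row 2: subtract -7/72×row3 = (0, 0, 1, 0, -5/6)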